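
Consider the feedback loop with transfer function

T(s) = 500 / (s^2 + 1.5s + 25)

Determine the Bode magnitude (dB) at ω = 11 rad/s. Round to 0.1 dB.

At s = jω = j11:
quadratic: (j11)² + 1.5·j11 + 25 = -96 + j16.5 → |·| ≈ 97.408, ∠ ≈ 170.25°
|T| = 500 / 97.408 ≈ 5.133
Gain = 20 log₁₀(5.133) ≈ 14.21 dB

14.2 dB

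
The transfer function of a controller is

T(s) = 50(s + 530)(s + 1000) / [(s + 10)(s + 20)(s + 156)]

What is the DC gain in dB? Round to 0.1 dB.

58.6 dB

T(0) = 50·530·1000 / (10·20·156) ≈ 849.36
20 log₁₀(849.36) ≈ 58.58 dB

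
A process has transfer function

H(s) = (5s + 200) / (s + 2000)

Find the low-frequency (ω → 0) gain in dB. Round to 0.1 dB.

-20.0 dB

H(0) = 200 / 2000 = 0.1
20 log₁₀(0.1) ≈ -20.00 dB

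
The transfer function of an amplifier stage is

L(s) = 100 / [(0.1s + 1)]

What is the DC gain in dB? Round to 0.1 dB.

L(0) = 100 · 1 / 1 = 100
20 log₁₀(100) ≈ 40.00 dB

40.0 dB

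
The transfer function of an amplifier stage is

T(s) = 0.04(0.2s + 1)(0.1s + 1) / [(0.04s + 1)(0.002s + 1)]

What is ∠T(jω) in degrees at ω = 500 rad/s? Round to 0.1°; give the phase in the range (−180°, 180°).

46.1°

At ω = 500 rad/s:
zero (1 + j500·0.2) = 1 + j100 → |·| ≈ 100, ∠ ≈ 89.43°
zero (1 + j500·0.1) = 1 + j50 → |·| ≈ 50.01, ∠ ≈ 88.85°
pole (1 + j500·0.04) = 1 + j20 → |·| ≈ 20.025, ∠ ≈ 87.14°
pole (1 + j500·0.002) = 1 + j1 → |·| ≈ 1.4142, ∠ ≈ 45.00°
∠T = (89.43° + 88.85°) − (87.14° + 45.00°) = 46.14°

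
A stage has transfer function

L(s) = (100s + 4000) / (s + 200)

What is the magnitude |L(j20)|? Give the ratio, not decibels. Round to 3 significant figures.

Substitute s = j20:
Numerator: 100(j20) + 4000 = 4000 + j2000
Denominator: (j20) + 200 = 200 + j20
|N| = √(4000² + 2000²) ≈ 4472.1, ∠N ≈ 26.57°
|D| = √(200² + 20²) ≈ 201, ∠D ≈ 5.71°
|L| = 4472.1 / 201 ≈ 22.249

22.2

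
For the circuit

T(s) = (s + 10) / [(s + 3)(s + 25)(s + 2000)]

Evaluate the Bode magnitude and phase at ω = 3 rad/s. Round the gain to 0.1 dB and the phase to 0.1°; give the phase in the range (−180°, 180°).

-86.2 dB, -35.2°

At s = jω = j3:
zero (s+10): 10 + j3 → |·| = √(10²+3²) = √109 ≈ 10.44, ∠ = arctan(3/10) ≈ 16.70°
pole (s+3): 3 + j3 → |·| = √(3²+3²) = √18 ≈ 4.2426, ∠ = arctan(3/3) ≈ 45.00°
pole (s+25): 25 + j3 → |·| = √(25²+3²) = √634 ≈ 25.179, ∠ = arctan(3/25) ≈ 6.84°
pole (s+2000): 2000 + j3 → |·| = √(2000²+3²) = √4000009 ≈ 2000, ∠ = arctan(3/2000) ≈ 0.09°
|T| = 1 · 10.44 / 2.1365e+05 ≈ 4.8865e-05
Gain = 20 log₁₀(4.8865e-05) ≈ -86.22 dB
∠T = 16.70° − 51.93° = -35.23°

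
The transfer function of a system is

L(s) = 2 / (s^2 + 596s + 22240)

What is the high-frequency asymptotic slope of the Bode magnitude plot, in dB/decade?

-40 dB/decade

Each pole contributes −20 dB/decade at high frequency; each zero contributes +20 dB/decade.
Net: 0 zero(s) − 2 pole(s) → -40 dB/decade.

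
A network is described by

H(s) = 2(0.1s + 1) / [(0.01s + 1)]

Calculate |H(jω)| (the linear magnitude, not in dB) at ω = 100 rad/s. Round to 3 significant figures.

At ω = 100 rad/s:
zero (1 + j100·0.1) = 1 + j10 → |·| ≈ 10.05, ∠ ≈ 84.29°
pole (1 + j100·0.01) = 1 + j1 → |·| ≈ 1.4142, ∠ ≈ 45.00°
|H| = 2 · 10.05 / (1.4142) ≈ 14.213

14.2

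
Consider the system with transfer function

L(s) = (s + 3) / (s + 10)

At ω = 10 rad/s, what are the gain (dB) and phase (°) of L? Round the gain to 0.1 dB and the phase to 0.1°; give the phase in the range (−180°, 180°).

-2.6 dB, 28.3°

Substitute s = j10:
Numerator: (j10) + 3 = 3 + j10
Denominator: (j10) + 10 = 10 + j10
|N| = √(3² + 10²) ≈ 10.44, ∠N ≈ 73.30°
|D| = √(10² + 10²) ≈ 14.142, ∠D ≈ 45.00°
|L| = 10.44 / 14.142 ≈ 0.73823
Gain = 20 log₁₀(0.73823) ≈ -2.64 dB
∠L = 73.30° − 45.00° = 28.30°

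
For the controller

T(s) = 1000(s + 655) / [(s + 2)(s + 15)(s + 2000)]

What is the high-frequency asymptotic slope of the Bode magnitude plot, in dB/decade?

-40 dB/decade

Each pole contributes −20 dB/decade at high frequency; each zero contributes +20 dB/decade.
Net: 1 zero(s) − 3 pole(s) → -40 dB/decade.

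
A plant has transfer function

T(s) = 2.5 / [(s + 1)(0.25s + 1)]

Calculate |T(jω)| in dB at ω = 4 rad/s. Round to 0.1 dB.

At ω = 4 rad/s:
pole (1 + j4·1) = 1 + j4 → |·| ≈ 4.1231, ∠ ≈ 75.96°
pole (1 + j4·0.25) = 1 + j1 → |·| ≈ 1.4142, ∠ ≈ 45.00°
|T| = 2.5 · 1 / (4.1231 · 1.4142) ≈ 0.42875
Gain = 20 log₁₀(0.42875) ≈ -7.36 dB

-7.4 dB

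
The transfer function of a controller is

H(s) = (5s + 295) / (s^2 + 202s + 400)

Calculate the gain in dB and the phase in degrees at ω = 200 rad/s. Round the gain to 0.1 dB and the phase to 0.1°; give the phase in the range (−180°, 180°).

-34.7 dB, -60.9°

Substitute s = j200:
Numerator: 5(j200) + 295 = 295 + j1000
Denominator: (j200)^2 + 202(j200) + 400 = -39600 + j40400
|N| = √(295² + 1000²) ≈ 1042.6, ∠N ≈ 73.56°
|D| = √(39600² + 40400²) ≈ 56571, ∠D ≈ 134.43°
|H| = 1042.6 / 56571 ≈ 0.01843
Gain = 20 log₁₀(0.01843) ≈ -34.69 dB
∠H = 73.56° − 134.43° = -60.87°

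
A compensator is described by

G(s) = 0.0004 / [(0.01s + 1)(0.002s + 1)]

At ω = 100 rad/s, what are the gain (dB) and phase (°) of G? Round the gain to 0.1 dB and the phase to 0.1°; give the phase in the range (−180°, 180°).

At ω = 100 rad/s:
pole (1 + j100·0.01) = 1 + j1 → |·| ≈ 1.4142, ∠ ≈ 45.00°
pole (1 + j100·0.002) = 1 + j0.2 → |·| ≈ 1.0198, ∠ ≈ 11.31°
|G| = 0.0004 · 1 / (1.4142 · 1.0198) ≈ 0.00027735
Gain = 20 log₁₀(0.00027735) ≈ -71.14 dB
∠G = (0°) − (45.00° + 11.31°) = -56.31°

-71.1 dB, -56.3°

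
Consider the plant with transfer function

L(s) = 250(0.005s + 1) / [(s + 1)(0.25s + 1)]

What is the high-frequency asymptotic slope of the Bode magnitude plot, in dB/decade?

Each pole contributes −20 dB/decade at high frequency; each zero contributes +20 dB/decade.
Net: 1 zero(s) − 2 pole(s) → -20 dB/decade.

-20 dB/decade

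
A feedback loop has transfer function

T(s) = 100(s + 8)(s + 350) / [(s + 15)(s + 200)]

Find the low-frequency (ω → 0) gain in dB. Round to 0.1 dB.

T(0) = 100·8·350 / (15·200) ≈ 93.333
20 log₁₀(93.333) ≈ 39.40 dB

39.4 dB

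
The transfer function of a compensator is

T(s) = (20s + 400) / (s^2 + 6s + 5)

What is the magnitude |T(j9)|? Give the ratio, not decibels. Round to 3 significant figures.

4.70

Substitute s = j9:
Numerator: 20(j9) + 400 = 400 + j180
Denominator: (j9)^2 + 6(j9) + 5 = -76 + j54
|N| = √(400² + 180²) ≈ 438.63, ∠N ≈ 24.23°
|D| = √(76² + 54²) ≈ 93.231, ∠D ≈ 144.61°
|T| = 438.63 / 93.231 ≈ 4.7048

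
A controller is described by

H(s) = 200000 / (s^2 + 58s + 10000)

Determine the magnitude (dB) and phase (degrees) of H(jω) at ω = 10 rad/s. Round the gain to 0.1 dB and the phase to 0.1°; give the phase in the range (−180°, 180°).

26.1 dB, -3.4°

At s = jω = j10:
quadratic: (j10)² + 58·j10 + 10000 = 9900 + j580 → |·| ≈ 9917, ∠ ≈ 3.35°
|H| = 200000 / 9917 ≈ 20.167
Gain = 20 log₁₀(20.167) ≈ 26.09 dB
∠H = 0.00° − 3.35° = -3.35°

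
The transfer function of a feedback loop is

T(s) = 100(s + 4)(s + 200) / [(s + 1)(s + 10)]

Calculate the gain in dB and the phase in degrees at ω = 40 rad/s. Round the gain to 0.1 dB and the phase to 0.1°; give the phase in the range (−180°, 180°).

53.9 dB, -68.9°

At s = jω = j40:
zero (s+4): 4 + j40 → |·| = √(4²+40²) = √1616 ≈ 40.2, ∠ = arctan(40/4) ≈ 84.29°
zero (s+200): 200 + j40 → |·| = √(200²+40²) = √41600 ≈ 203.96, ∠ = arctan(40/200) ≈ 11.31°
pole (s+1): 1 + j40 → |·| = √(1²+40²) = √1601 ≈ 40.012, ∠ = arctan(40/1) ≈ 88.57°
pole (s+10): 10 + j40 → |·| = √(10²+40²) = √1700 ≈ 41.231, ∠ = arctan(40/10) ≈ 75.96°
|T| = 100 · 8199.2 / 1649.7 ≈ 497.01
Gain = 20 log₁₀(497.01) ≈ 53.93 dB
∠T = 95.60° − 164.53° = -68.93°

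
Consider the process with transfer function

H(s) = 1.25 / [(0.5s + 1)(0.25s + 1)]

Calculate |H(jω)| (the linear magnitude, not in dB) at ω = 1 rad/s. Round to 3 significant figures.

At ω = 1 rad/s:
pole (1 + j1·0.5) = 1 + j0.5 → |·| ≈ 1.118, ∠ ≈ 26.57°
pole (1 + j1·0.25) = 1 + j0.25 → |·| ≈ 1.0308, ∠ ≈ 14.04°
|H| = 1.25 · 1 / (1.118 · 1.0308) ≈ 1.0847

1.08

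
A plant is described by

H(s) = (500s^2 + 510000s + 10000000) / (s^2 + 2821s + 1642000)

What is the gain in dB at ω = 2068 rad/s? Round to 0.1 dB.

51.4 dB

Substitute s = j2068:
Numerator: 500(j2068)^2 + 510000(j2068) + 10000000 = -2128312000 + j1054680000
Denominator: (j2068)^2 + 2821(j2068) + 1642000 = -2634624 + j5833828
|N| = √(2128312000² + 1054680000²) ≈ 2.3753e+09, ∠N ≈ 153.64°
|D| = √(2634624² + 5833828²) ≈ 6.4012e+06, ∠D ≈ 114.30°
|H| = 2.3753e+09 / 6.4012e+06 ≈ 371.07
Gain = 20 log₁₀(371.07) ≈ 51.39 dB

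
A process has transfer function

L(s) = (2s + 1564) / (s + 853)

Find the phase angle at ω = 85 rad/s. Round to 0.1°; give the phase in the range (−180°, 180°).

0.5°

Substitute s = j85:
Numerator: 2(j85) + 1564 = 1564 + j170
Denominator: (j85) + 853 = 853 + j85
|N| = √(1564² + 170²) ≈ 1573.2, ∠N ≈ 6.20°
|D| = √(853² + 85²) ≈ 857.22, ∠D ≈ 5.69°
∠L = 6.20° − 5.69° = 0.51°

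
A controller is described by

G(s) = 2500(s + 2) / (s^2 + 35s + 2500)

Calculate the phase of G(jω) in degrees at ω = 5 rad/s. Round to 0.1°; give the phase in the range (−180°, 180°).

At s = jω = j5:
zero (s+2): 2 + j5 → |·| = √(2²+5²) = √29 ≈ 5.3852, ∠ = arctan(5/2) ≈ 68.20°
quadratic: (j5)² + 35·j5 + 2500 = 2475 + j175 → |·| ≈ 2481.2, ∠ ≈ 4.04°
∠G = 68.20° − 4.04° = 64.16°

64.2°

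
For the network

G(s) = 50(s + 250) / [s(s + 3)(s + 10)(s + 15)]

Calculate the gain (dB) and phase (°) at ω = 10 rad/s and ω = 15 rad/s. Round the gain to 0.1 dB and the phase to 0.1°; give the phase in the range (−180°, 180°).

ω = 10: -6.6 dB, 120.3°; ω = 15: -16.9 dB, 93.4°

At s = jω = j10:
zero (s+250): 250 + j10 → |·| = √(250²+10²) = √62600 ≈ 250.2, ∠ = arctan(10/250) ≈ 2.29°
pole (s+3): 3 + j10 → |·| = √(3²+10²) = √109 ≈ 10.44, ∠ = arctan(10/3) ≈ 73.30°
pole (s+10): 10 + j10 → |·| = √(10²+10²) = √200 ≈ 14.142, ∠ = arctan(10/10) ≈ 45.00°
pole (s+15): 15 + j10 → |·| = √(15²+10²) = √325 ≈ 18.028, ∠ = arctan(10/15) ≈ 33.69°
pole at origin: |s| = 10, ∠ = 90.00° (in denominator)
|G| = 50 · 250.2 / 26617 ≈ 0.47
Gain = 20 log₁₀(0.47) ≈ -6.56 dB
∠G = 2.29° − 241.99° = -239.70° ≡ 120.30° (principal value)

At s = jω = j15:
zero (s+250): 250 + j15 → |·| = √(250²+15²) = √62725 ≈ 250.45, ∠ = arctan(15/250) ≈ 3.43°
pole (s+3): 3 + j15 → |·| = √(3²+15²) = √234 ≈ 15.297, ∠ = arctan(15/3) ≈ 78.69°
pole (s+10): 10 + j15 → |·| = √(10²+15²) = √325 ≈ 18.028, ∠ = arctan(15/10) ≈ 56.31°
pole (s+15): 15 + j15 → |·| = √(15²+15²) = √450 ≈ 21.213, ∠ = arctan(15/15) ≈ 45.00°
pole at origin: |s| = 15, ∠ = 90.00° (in denominator)
|G| = 50 · 250.45 / 87750 ≈ 0.14271
Gain = 20 log₁₀(0.14271) ≈ -16.91 dB
∠G = 3.43° − 270.00° = -266.57° ≡ 93.43° (principal value)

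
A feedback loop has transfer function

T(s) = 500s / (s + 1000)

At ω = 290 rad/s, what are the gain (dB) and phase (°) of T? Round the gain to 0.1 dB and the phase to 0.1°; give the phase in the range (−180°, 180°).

42.9 dB, 73.8°

At s = jω = j290:
zero at origin: s = j290 → |·| = 290, ∠ = 90.00°
pole (s+1000): 1000 + j290 → |·| = √(1000²+290²) = √1084100 ≈ 1041.2, ∠ = arctan(290/1000) ≈ 16.17°
|T| = 500 · 290 / 1041.2 ≈ 139.26
Gain = 20 log₁₀(139.26) ≈ 42.88 dB
∠T = 90.00° − 16.17° = 73.83°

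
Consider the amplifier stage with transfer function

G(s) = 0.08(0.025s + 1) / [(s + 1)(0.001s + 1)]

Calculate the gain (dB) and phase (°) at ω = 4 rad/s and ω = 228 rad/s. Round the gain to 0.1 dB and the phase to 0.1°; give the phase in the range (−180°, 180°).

ω = 4: -34.2 dB, -70.5°; ω = 228: -54.1 dB, -22.5°

At ω = 4 rad/s:
zero (1 + j4·0.025) = 1 + j0.1 → |·| ≈ 1.005, ∠ ≈ 5.71°
pole (1 + j4·1) = 1 + j4 → |·| ≈ 4.1231, ∠ ≈ 75.96°
pole (1 + j4·0.001) = 1 + j0.004 → |·| ≈ 1, ∠ ≈ 0.23°
|G| = 0.08 · 1.005 / (4.1231 · 1) ≈ 0.0195
Gain = 20 log₁₀(0.0195) ≈ -34.20 dB
∠G = (5.71°) − (75.96° + 0.23°) = -70.48°

At ω = 228 rad/s:
zero (1 + j228·0.025) = 1 + j5.7 → |·| ≈ 5.7871, ∠ ≈ 80.05°
pole (1 + j228·1) = 1 + j228 → |·| ≈ 228, ∠ ≈ 89.75°
pole (1 + j228·0.001) = 1 + j0.228 → |·| ≈ 1.0257, ∠ ≈ 12.84°
|G| = 0.08 · 5.7871 / (228 · 1.0257) ≈ 0.0019797
Gain = 20 log₁₀(0.0019797) ≈ -54.07 dB
∠G = (80.05°) − (89.75° + 12.84°) = -22.54°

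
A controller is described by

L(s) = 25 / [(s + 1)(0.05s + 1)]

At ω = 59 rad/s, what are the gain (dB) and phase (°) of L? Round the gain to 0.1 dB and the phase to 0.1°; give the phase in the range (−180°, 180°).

-17.3 dB, -160.3°

At ω = 59 rad/s:
pole (1 + j59·1) = 1 + j59 → |·| ≈ 59.008, ∠ ≈ 89.03°
pole (1 + j59·0.05) = 1 + j2.95 → |·| ≈ 3.1149, ∠ ≈ 71.27°
|L| = 25 · 1 / (59.008 · 3.1149) ≈ 0.13601
Gain = 20 log₁₀(0.13601) ≈ -17.33 dB
∠L = (0°) − (89.03° + 71.27°) = -160.30°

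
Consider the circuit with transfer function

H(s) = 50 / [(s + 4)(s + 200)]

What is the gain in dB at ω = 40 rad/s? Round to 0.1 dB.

-44.3 dB

At s = jω = j40:
pole (s+4): 4 + j40 → |·| = √(4²+40²) = √1616 ≈ 40.2, ∠ = arctan(40/4) ≈ 84.29°
pole (s+200): 200 + j40 → |·| = √(200²+40²) = √41600 ≈ 203.96, ∠ = arctan(40/200) ≈ 11.31°
|H| = 50 / 8199.2 ≈ 0.0060982
Gain = 20 log₁₀(0.0060982) ≈ -44.30 dB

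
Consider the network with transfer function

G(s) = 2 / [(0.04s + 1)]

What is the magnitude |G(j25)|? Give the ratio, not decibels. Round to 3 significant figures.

At ω = 25 rad/s:
pole (1 + j25·0.04) = 1 + j1 → |·| ≈ 1.4142, ∠ ≈ 45.00°
|G| = 2 · 1 / (1.4142) ≈ 1.4142

1.41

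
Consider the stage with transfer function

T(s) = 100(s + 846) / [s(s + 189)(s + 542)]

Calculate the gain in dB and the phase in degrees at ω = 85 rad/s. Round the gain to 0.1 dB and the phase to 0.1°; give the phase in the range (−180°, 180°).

At s = jω = j85:
zero (s+846): 846 + j85 → |·| = √(846²+85²) = √722941 ≈ 850.26, ∠ = arctan(85/846) ≈ 5.74°
pole (s+189): 189 + j85 → |·| = √(189²+85²) = √42946 ≈ 207.23, ∠ = arctan(85/189) ≈ 24.22°
pole (s+542): 542 + j85 → |·| = √(542²+85²) = √300989 ≈ 548.62, ∠ = arctan(85/542) ≈ 8.91°
pole at origin: |s| = 85, ∠ = 90.00° (in denominator)
|T| = 100 · 850.26 / 9.6637e+06 ≈ 0.0087985
Gain = 20 log₁₀(0.0087985) ≈ -41.11 dB
∠T = 5.74° − 123.13° = -117.39°

-41.1 dB, -117.4°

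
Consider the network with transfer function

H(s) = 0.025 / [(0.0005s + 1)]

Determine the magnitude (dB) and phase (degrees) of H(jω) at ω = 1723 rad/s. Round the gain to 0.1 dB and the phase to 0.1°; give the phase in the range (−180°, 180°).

At ω = 1723 rad/s:
pole (1 + j1723·0.0005) = 1 + j0.8615 → |·| ≈ 1.3199, ∠ ≈ 40.74°
|H| = 0.025 · 1 / (1.3199) ≈ 0.018941
Gain = 20 log₁₀(0.018941) ≈ -34.45 dB
∠H = (0°) − (40.74°) = -40.74°

-34.5 dB, -40.7°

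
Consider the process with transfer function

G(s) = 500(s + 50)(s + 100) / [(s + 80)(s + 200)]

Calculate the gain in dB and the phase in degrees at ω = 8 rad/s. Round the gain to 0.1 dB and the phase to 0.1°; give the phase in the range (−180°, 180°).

At s = jω = j8:
zero (s+50): 50 + j8 → |·| = √(50²+8²) = √2564 ≈ 50.636, ∠ = arctan(8/50) ≈ 9.09°
zero (s+100): 100 + j8 → |·| = √(100²+8²) = √10064 ≈ 100.32, ∠ = arctan(8/100) ≈ 4.57°
pole (s+80): 80 + j8 → |·| = √(80²+8²) = √6464 ≈ 80.399, ∠ = arctan(8/80) ≈ 5.71°
pole (s+200): 200 + j8 → |·| = √(200²+8²) = √40064 ≈ 200.16, ∠ = arctan(8/200) ≈ 2.29°
|G| = 500 · 5079.8 / 16093 ≈ 157.83
Gain = 20 log₁₀(157.83) ≈ 43.96 dB
∠G = 13.66° − 8.00° = 5.66°

44.0 dB, 5.7°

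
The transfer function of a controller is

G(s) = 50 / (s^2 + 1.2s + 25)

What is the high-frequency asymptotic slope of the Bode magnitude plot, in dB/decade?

-40 dB/decade

Each pole contributes −20 dB/decade at high frequency; each zero contributes +20 dB/decade.
Net: 0 zero(s) − 2 pole(s) → -40 dB/decade.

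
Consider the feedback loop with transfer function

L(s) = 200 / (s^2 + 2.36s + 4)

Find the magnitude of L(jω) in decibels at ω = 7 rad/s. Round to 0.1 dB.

At s = jω = j7:
quadratic: (j7)² + 2.36·j7 + 4 = -45 + j16.52 → |·| ≈ 47.937, ∠ ≈ 159.84°
|L| = 200 / 47.937 ≈ 4.1721
Gain = 20 log₁₀(4.1721) ≈ 12.41 dB

12.4 dB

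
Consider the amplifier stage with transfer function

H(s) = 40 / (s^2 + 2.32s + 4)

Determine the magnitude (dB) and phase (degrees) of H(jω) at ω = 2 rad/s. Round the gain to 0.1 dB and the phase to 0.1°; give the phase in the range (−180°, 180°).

At s = jω = j2:
quadratic: (j2)² + 2.32·j2 + 4 = 0 + j4.64 → |·| ≈ 4.64, ∠ ≈ 90.00°
|H| = 40 / 4.64 ≈ 8.6207
Gain = 20 log₁₀(8.6207) ≈ 18.71 dB
∠H = 0.00° − 90.00° = -90.00°

18.7 dB, -90.0°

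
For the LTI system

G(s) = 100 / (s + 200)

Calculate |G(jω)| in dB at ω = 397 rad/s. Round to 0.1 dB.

-13.0 dB

At s = jω = j397:
pole (s+200): 200 + j397 → |·| = √(200²+397²) = √197609 ≈ 444.53, ∠ = arctan(397/200) ≈ 63.26°
|G| = 100 / 444.53 ≈ 0.22496
Gain = 20 log₁₀(0.22496) ≈ -12.96 dB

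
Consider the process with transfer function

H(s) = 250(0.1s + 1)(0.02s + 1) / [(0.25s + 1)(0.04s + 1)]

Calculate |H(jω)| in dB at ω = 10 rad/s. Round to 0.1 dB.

At ω = 10 rad/s:
zero (1 + j10·0.1) = 1 + j1 → |·| ≈ 1.4142, ∠ ≈ 45.00°
zero (1 + j10·0.02) = 1 + j0.2 → |·| ≈ 1.0198, ∠ ≈ 11.31°
pole (1 + j10·0.25) = 1 + j2.5 → |·| ≈ 2.6926, ∠ ≈ 68.20°
pole (1 + j10·0.04) = 1 + j0.4 → |·| ≈ 1.077, ∠ ≈ 21.80°
|H| = 250 · 1.4142 · 1.0198 / (2.6926 · 1.077) ≈ 124.33
Gain = 20 log₁₀(124.33) ≈ 41.89 dB

41.9 dB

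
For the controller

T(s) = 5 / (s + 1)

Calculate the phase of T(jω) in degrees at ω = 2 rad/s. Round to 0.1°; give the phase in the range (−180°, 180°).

-63.4°

Substitute s = j2:
Numerator: 5 = 5 + j0
Denominator: (j2) + 1 = 1 + j2
|N| = √(5² + 0²) ≈ 5, ∠N ≈ 0.00°
|D| = √(1² + 2²) ≈ 2.2361, ∠D ≈ 63.43°
∠T = 0.00° − 63.43° = -63.43°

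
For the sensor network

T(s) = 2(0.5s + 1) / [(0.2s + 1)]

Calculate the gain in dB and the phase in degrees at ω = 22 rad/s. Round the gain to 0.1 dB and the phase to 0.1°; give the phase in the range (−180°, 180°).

At ω = 22 rad/s:
zero (1 + j22·0.5) = 1 + j11 → |·| ≈ 11.045, ∠ ≈ 84.81°
pole (1 + j22·0.2) = 1 + j4.4 → |·| ≈ 4.5122, ∠ ≈ 77.20°
|T| = 2 · 11.045 / (4.5122) ≈ 4.8956
Gain = 20 log₁₀(4.8956) ≈ 13.80 dB
∠T = (84.81°) − (77.20°) = 7.61°

13.8 dB, 7.6°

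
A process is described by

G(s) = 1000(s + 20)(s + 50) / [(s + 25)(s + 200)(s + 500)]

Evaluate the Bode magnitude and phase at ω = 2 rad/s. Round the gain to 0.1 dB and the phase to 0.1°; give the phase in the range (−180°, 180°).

-7.9 dB, 2.6°

At s = jω = j2:
zero (s+20): 20 + j2 → |·| = √(20²+2²) = √404 ≈ 20.1, ∠ = arctan(2/20) ≈ 5.71°
zero (s+50): 50 + j2 → |·| = √(50²+2²) = √2504 ≈ 50.04, ∠ = arctan(2/50) ≈ 2.29°
pole (s+25): 25 + j2 → |·| = √(25²+2²) = √629 ≈ 25.08, ∠ = arctan(2/25) ≈ 4.57°
pole (s+200): 200 + j2 → |·| = √(200²+2²) = √40004 ≈ 200.01, ∠ = arctan(2/200) ≈ 0.57°
pole (s+500): 500 + j2 → |·| = √(500²+2²) = √250004 ≈ 500, ∠ = arctan(2/500) ≈ 0.23°
|G| = 1000 · 1005.8 / 2.5081e+06 ≈ 0.40102
Gain = 20 log₁₀(0.40102) ≈ -7.94 dB
∠G = 8.00° − 5.37° = 2.63°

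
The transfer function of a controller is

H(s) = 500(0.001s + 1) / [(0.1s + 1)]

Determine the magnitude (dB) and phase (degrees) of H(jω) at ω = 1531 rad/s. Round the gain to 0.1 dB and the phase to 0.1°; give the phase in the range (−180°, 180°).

15.5 dB, -32.8°

At ω = 1531 rad/s:
zero (1 + j1531·0.001) = 1 + j1.531 → |·| ≈ 1.8287, ∠ ≈ 56.85°
pole (1 + j1531·0.1) = 1 + j153.1 → |·| ≈ 153.1, ∠ ≈ 89.63°
|H| = 500 · 1.8287 / (153.1) ≈ 5.9722
Gain = 20 log₁₀(5.9722) ≈ 15.52 dB
∠H = (56.85°) − (89.63°) = -32.78°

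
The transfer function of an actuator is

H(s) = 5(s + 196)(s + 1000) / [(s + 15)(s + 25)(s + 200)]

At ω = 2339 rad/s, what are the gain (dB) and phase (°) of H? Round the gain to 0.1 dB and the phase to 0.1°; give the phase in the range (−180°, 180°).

At s = jω = j2339:
zero (s+196): 196 + j2339 → |·| = √(196²+2339²) = √5509337 ≈ 2347.2, ∠ = arctan(2339/196) ≈ 85.21°
zero (s+1000): 1000 + j2339 → |·| = √(1000²+2339²) = √6470921 ≈ 2543.8, ∠ = arctan(2339/1000) ≈ 66.85°
pole (s+15): 15 + j2339 → |·| = √(15²+2339²) = √5471146 ≈ 2339, ∠ = arctan(2339/15) ≈ 89.63°
pole (s+25): 25 + j2339 → |·| = √(25²+2339²) = √5471546 ≈ 2339.1, ∠ = arctan(2339/25) ≈ 89.39°
pole (s+200): 200 + j2339 → |·| = √(200²+2339²) = √5510921 ≈ 2347.5, ∠ = arctan(2339/200) ≈ 85.11°
|H| = 5 · 5.9708e+06 / 1.2844e+10 ≈ 0.0023244
Gain = 20 log₁₀(0.0023244) ≈ -52.67 dB
∠H = 152.06° − 264.13° = -112.07°

-52.7 dB, -112.1°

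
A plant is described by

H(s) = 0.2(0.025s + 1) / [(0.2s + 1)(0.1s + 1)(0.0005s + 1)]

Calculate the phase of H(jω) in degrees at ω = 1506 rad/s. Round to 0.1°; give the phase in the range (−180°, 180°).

-127.9°

At ω = 1506 rad/s:
zero (1 + j1506·0.025) = 1 + j37.65 → |·| ≈ 37.663, ∠ ≈ 88.48°
pole (1 + j1506·0.2) = 1 + j301.2 → |·| ≈ 301.2, ∠ ≈ 89.81°
pole (1 + j1506·0.1) = 1 + j150.6 → |·| ≈ 150.6, ∠ ≈ 89.62°
pole (1 + j1506·0.0005) = 1 + j0.753 → |·| ≈ 1.2518, ∠ ≈ 36.98°
∠H = (88.48°) − (89.81° + 89.62° + 36.98°) = -127.93°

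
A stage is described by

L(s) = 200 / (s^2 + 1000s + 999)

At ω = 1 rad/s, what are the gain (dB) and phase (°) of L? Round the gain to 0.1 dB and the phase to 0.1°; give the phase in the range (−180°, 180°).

Substitute s = j1:
Numerator: 200 = 200 + j0
Denominator: (j1)^2 + 1000(j1) + 999 = 998 + j1000
|N| = √(200² + 0²) ≈ 200, ∠N ≈ 0.00°
|D| = √(998² + 1000²) ≈ 1412.8, ∠D ≈ 45.06°
|L| = 200 / 1412.8 ≈ 0.14156
Gain = 20 log₁₀(0.14156) ≈ -16.98 dB
∠L = 0.00° − 45.06° = -45.06°

-17.0 dB, -45.1°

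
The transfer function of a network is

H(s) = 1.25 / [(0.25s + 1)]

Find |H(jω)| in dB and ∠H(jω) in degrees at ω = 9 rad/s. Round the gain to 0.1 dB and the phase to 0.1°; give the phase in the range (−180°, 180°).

At ω = 9 rad/s:
pole (1 + j9·0.25) = 1 + j2.25 → |·| ≈ 2.4622, ∠ ≈ 66.04°
|H| = 1.25 · 1 / (2.4622) ≈ 0.50768
Gain = 20 log₁₀(0.50768) ≈ -5.89 dB
∠H = (0°) − (66.04°) = -66.04°

-5.9 dB, -66.0°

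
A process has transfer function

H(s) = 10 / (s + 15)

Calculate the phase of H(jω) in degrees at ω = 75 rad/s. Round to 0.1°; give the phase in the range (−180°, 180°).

-78.7°

At s = jω = j75:
pole (s+15): 15 + j75 → |·| = √(15²+75²) = √5850 ≈ 76.485, ∠ = arctan(75/15) ≈ 78.69°
∠H = 0.00° − 78.69° = -78.69°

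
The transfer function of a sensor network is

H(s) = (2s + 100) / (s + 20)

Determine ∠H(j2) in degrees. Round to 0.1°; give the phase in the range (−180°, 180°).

Substitute s = j2:
Numerator: 2(j2) + 100 = 100 + j4
Denominator: (j2) + 20 = 20 + j2
|N| = √(100² + 4²) ≈ 100.08, ∠N ≈ 2.29°
|D| = √(20² + 2²) ≈ 20.1, ∠D ≈ 5.71°
∠H = 2.29° − 5.71° = -3.42°

-3.4°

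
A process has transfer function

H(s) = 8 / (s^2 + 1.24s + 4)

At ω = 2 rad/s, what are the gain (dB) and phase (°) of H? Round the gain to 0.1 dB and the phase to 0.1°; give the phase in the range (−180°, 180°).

10.2 dB, -90.0°

At s = jω = j2:
quadratic: (j2)² + 1.24·j2 + 4 = 0 + j2.48 → |·| ≈ 2.48, ∠ ≈ 90.00°
|H| = 8 / 2.48 ≈ 3.2258
Gain = 20 log₁₀(3.2258) ≈ 10.17 dB
∠H = 0.00° − 90.00° = -90.00°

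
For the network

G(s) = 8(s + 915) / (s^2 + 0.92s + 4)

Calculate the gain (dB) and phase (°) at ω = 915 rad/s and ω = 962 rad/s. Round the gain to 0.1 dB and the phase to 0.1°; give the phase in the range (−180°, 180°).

ω = 915: -38.2 dB, -134.9°; ω = 962: -38.8 dB, -133.5°

At s = jω = j915:
zero (s+915): 915 + j915 → |·| = √(915²+915²) = √1674450 ≈ 1294, ∠ = arctan(915/915) ≈ 45.00°
quadratic: (j915)² + 0.92·j915 + 4 = -837221 + j841.8 → |·| ≈ 8.3722e+05, ∠ ≈ 179.94°
|G| = 8 · 1294 / 8.3722e+05 ≈ 0.012365
Gain = 20 log₁₀(0.012365) ≈ -38.16 dB
∠G = 45.00° − 179.94° = -134.94°

At s = jω = j962:
zero (s+915): 915 + j962 → |·| = √(915²+962²) = √1762669 ≈ 1327.7, ∠ = arctan(962/915) ≈ 46.43°
quadratic: (j962)² + 0.92·j962 + 4 = -925440 + j885.04 → |·| ≈ 9.2544e+05, ∠ ≈ 179.95°
|G| = 8 · 1327.7 / 9.2544e+05 ≈ 0.011477
Gain = 20 log₁₀(0.011477) ≈ -38.80 dB
∠G = 46.43° − 179.95° = -133.52°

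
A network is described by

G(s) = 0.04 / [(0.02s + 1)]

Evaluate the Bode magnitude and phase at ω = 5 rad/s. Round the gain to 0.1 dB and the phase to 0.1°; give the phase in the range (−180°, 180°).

At ω = 5 rad/s:
pole (1 + j5·0.02) = 1 + j0.1 → |·| ≈ 1.005, ∠ ≈ 5.71°
|G| = 0.04 · 1 / (1.005) ≈ 0.039801
Gain = 20 log₁₀(0.039801) ≈ -28.00 dB
∠G = (0°) − (5.71°) = -5.71°

-28.0 dB, -5.7°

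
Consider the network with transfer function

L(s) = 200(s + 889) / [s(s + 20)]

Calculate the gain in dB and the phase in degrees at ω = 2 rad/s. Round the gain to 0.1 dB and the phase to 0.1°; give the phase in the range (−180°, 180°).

72.9 dB, -95.6°

At s = jω = j2:
zero (s+889): 889 + j2 → |·| = √(889²+2²) = √790325 ≈ 889, ∠ = arctan(2/889) ≈ 0.13°
pole (s+20): 20 + j2 → |·| = √(20²+2²) = √404 ≈ 20.1, ∠ = arctan(2/20) ≈ 5.71°
pole at origin: |s| = 2, ∠ = 90.00° (in denominator)
|L| = 200 · 889 / 40.2 ≈ 4422.9
Gain = 20 log₁₀(4422.9) ≈ 72.91 dB
∠L = 0.13° − 95.71° = -95.58°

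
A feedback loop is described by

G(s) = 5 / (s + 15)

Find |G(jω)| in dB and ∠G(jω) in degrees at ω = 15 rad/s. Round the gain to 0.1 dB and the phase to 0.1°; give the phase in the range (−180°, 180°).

-12.6 dB, -45.0°

At s = jω = j15:
pole (s+15): 15 + j15 → |·| = √(15²+15²) = √450 ≈ 21.213, ∠ = arctan(15/15) ≈ 45.00°
|G| = 5 / 21.213 ≈ 0.2357
Gain = 20 log₁₀(0.2357) ≈ -12.55 dB
∠G = 0.00° − 45.00° = -45.00°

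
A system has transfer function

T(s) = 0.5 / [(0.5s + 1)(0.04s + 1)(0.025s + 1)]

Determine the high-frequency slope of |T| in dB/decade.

-60 dB/decade

Each pole contributes −20 dB/decade at high frequency; each zero contributes +20 dB/decade.
Net: 0 zero(s) − 3 pole(s) → -60 dB/decade.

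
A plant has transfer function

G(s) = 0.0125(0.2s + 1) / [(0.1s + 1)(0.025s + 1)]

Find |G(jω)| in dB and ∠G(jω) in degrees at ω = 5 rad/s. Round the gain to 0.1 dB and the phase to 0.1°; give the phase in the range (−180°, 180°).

-36.1 dB, 11.3°

At ω = 5 rad/s:
zero (1 + j5·0.2) = 1 + j1 → |·| ≈ 1.4142, ∠ ≈ 45.00°
pole (1 + j5·0.1) = 1 + j0.5 → |·| ≈ 1.118, ∠ ≈ 26.57°
pole (1 + j5·0.025) = 1 + j0.125 → |·| ≈ 1.0078, ∠ ≈ 7.13°
|G| = 0.0125 · 1.4142 / (1.118 · 1.0078) ≈ 0.015689
Gain = 20 log₁₀(0.015689) ≈ -36.09 dB
∠G = (45.00°) − (26.57° + 7.13°) = 11.30°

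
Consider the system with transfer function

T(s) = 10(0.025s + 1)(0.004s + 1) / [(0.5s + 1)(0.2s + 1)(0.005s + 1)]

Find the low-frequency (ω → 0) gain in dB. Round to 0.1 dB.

T(0) = 10 · 1 / 1 = 10
20 log₁₀(10) ≈ 20.00 dB

20.0 dB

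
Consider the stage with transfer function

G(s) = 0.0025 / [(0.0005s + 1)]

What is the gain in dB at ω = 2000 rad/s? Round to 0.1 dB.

At ω = 2000 rad/s:
pole (1 + j2000·0.0005) = 1 + j1 → |·| ≈ 1.4142, ∠ ≈ 45.00°
|G| = 0.0025 · 1 / (1.4142) ≈ 0.0017678
Gain = 20 log₁₀(0.0017678) ≈ -55.05 dB

-55.1 dB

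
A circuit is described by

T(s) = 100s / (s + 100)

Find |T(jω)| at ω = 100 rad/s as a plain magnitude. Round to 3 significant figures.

70.7

At s = jω = j100:
zero at origin: s = j100 → |·| = 100, ∠ = 90.00°
pole (s+100): 100 + j100 → |·| = √(100²+100²) = √20000 ≈ 141.42, ∠ = arctan(100/100) ≈ 45.00°
|T| = 100 · 100 / 141.42 ≈ 70.711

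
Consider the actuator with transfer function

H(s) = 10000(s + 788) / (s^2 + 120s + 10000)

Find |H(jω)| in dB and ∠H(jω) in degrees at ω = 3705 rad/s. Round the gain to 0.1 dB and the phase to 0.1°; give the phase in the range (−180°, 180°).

At s = jω = j3705:
zero (s+788): 788 + j3705 → |·| = √(788²+3705²) = √14347969 ≈ 3787.9, ∠ = arctan(3705/788) ≈ 77.99°
quadratic: (j3705)² + 120·j3705 + 10000 = -13717025 + j444600 → |·| ≈ 1.3724e+07, ∠ ≈ 178.14°
|H| = 10000 · 3787.9 / 1.3724e+07 ≈ 2.7601
Gain = 20 log₁₀(2.7601) ≈ 8.82 dB
∠H = 77.99° − 178.14° = -100.15°

8.8 dB, -100.2°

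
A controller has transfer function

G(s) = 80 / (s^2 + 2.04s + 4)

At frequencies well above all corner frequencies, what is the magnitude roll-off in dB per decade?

-40 dB/decade

Each pole contributes −20 dB/decade at high frequency; each zero contributes +20 dB/decade.
Net: 0 zero(s) − 2 pole(s) → -40 dB/decade.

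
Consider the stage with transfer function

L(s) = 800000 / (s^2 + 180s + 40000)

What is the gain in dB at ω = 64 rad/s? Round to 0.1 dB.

26.5 dB

At s = jω = j64:
quadratic: (j64)² + 180·j64 + 40000 = 35904 + j11520 → |·| ≈ 37707, ∠ ≈ 17.79°
|L| = 800000 / 37707 ≈ 21.216
Gain = 20 log₁₀(21.216) ≈ 26.53 dB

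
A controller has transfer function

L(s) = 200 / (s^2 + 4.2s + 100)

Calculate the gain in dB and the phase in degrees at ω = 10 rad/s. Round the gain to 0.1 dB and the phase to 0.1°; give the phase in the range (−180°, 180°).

At s = jω = j10:
quadratic: (j10)² + 4.2·j10 + 100 = 0 + j42 → |·| ≈ 42, ∠ ≈ 90.00°
|L| = 200 / 42 ≈ 4.7619
Gain = 20 log₁₀(4.7619) ≈ 13.56 dB
∠L = 0.00° − 90.00° = -90.00°

13.6 dB, -90.0°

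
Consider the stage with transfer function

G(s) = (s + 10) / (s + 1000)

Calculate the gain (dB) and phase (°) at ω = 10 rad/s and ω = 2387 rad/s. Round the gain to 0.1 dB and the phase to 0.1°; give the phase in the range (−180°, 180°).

ω = 10: -37.0 dB, 44.4°; ω = 2387: -0.7 dB, 22.5°

At s = jω = j10:
zero (s+10): 10 + j10 → |·| = √(10²+10²) = √200 ≈ 14.142, ∠ = arctan(10/10) ≈ 45.00°
pole (s+1000): 1000 + j10 → |·| = √(1000²+10²) = √1000100 ≈ 1000, ∠ = arctan(10/1000) ≈ 0.57°
|G| = 1 · 14.142 / 1000 ≈ 0.014142
Gain = 20 log₁₀(0.014142) ≈ -36.99 dB
∠G = 45.00° − 0.57° = 44.43°

At s = jω = j2387:
zero (s+10): 10 + j2387 → |·| = √(10²+2387²) = √5697869 ≈ 2387, ∠ = arctan(2387/10) ≈ 89.76°
pole (s+1000): 1000 + j2387 → |·| = √(1000²+2387²) = √6697769 ≈ 2588, ∠ = arctan(2387/1000) ≈ 67.27°
|G| = 1 · 2387 / 2588 ≈ 0.92233
Gain = 20 log₁₀(0.92233) ≈ -0.70 dB
∠G = 89.76° − 67.27° = 22.49°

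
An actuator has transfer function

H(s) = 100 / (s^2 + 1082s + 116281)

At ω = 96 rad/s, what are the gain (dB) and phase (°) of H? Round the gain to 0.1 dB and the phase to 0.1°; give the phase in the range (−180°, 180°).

Substitute s = j96:
Numerator: 100 = 100 + j0
Denominator: (j96)^2 + 1082(j96) + 116281 = 107065 + j103872
|N| = √(100² + 0²) ≈ 100, ∠N ≈ 0.00°
|D| = √(107065² + 103872²) ≈ 1.4917e+05, ∠D ≈ 44.13°
|H| = 100 / 1.4917e+05 ≈ 0.00067038
Gain = 20 log₁₀(0.00067038) ≈ -63.47 dB
∠H = 0.00° − 44.13° = -44.13°

-63.5 dB, -44.1°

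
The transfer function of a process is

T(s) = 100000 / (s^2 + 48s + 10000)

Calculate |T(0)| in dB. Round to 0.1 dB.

T(0) = 100000 / 10000 = 10
20 log₁₀(10) ≈ 20.00 dB

20.0 dB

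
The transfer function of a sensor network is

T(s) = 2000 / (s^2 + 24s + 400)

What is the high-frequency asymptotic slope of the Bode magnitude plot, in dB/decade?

Each pole contributes −20 dB/decade at high frequency; each zero contributes +20 dB/decade.
Net: 0 zero(s) − 2 pole(s) → -40 dB/decade.

-40 dB/decade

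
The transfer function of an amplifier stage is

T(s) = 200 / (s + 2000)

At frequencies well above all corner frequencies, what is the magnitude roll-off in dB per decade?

Each pole contributes −20 dB/decade at high frequency; each zero contributes +20 dB/decade.
Net: 0 zero(s) − 1 pole(s) → -20 dB/decade.

-20 dB/decade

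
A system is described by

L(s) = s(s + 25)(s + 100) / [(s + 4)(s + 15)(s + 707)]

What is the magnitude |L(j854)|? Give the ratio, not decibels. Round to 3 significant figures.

0.776

At s = jω = j854:
zero (s+25): 25 + j854 → |·| = √(25²+854²) = √729941 ≈ 854.37, ∠ = arctan(854/25) ≈ 88.32°
zero (s+100): 100 + j854 → |·| = √(100²+854²) = √739316 ≈ 859.83, ∠ = arctan(854/100) ≈ 83.32°
zero at origin: s = j854 → |·| = 854, ∠ = 90.00°
pole (s+4): 4 + j854 → |·| = √(4²+854²) = √729332 ≈ 854.01, ∠ = arctan(854/4) ≈ 89.73°
pole (s+15): 15 + j854 → |·| = √(15²+854²) = √729541 ≈ 854.13, ∠ = arctan(854/15) ≈ 88.99°
pole (s+707): 707 + j854 → |·| = √(707²+854²) = √1229165 ≈ 1108.7, ∠ = arctan(854/707) ≈ 50.38°
|L| = 1 · 6.2736e+08 / 8.0873e+08 ≈ 0.77573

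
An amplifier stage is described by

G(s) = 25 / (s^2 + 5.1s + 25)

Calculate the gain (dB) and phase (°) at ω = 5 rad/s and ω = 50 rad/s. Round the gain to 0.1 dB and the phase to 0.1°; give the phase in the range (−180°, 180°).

At s = jω = j5:
quadratic: (j5)² + 5.1·j5 + 25 = 0 + j25.5 → |·| ≈ 25.5, ∠ ≈ 90.00°
|G| = 25 / 25.5 ≈ 0.98039
Gain = 20 log₁₀(0.98039) ≈ -0.17 dB
∠G = 0.00° − 90.00° = -90.00°

At s = jω = j50:
quadratic: (j50)² + 5.1·j50 + 25 = -2475 + j255 → |·| ≈ 2488.1, ∠ ≈ 174.12°
|G| = 25 / 2488.1 ≈ 0.010048
Gain = 20 log₁₀(0.010048) ≈ -39.96 dB
∠G = 0.00° − 174.12° = -174.12°

ω = 5: -0.2 dB, -90.0°; ω = 50: -40.0 dB, -174.1°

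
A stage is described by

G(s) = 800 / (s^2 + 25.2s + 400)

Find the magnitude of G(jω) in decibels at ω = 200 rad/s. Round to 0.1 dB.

-34.0 dB

At s = jω = j200:
quadratic: (j200)² + 25.2·j200 + 400 = -39600 + j5040 → |·| ≈ 39919, ∠ ≈ 172.75°
|G| = 800 / 39919 ≈ 0.020041
Gain = 20 log₁₀(0.020041) ≈ -33.96 dB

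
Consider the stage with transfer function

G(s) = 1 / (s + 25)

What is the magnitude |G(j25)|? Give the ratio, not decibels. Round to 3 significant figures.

Substitute s = j25:
Numerator: 1 = 1 + j0
Denominator: (j25) + 25 = 25 + j25
|N| = √(1² + 0²) ≈ 1, ∠N ≈ 0.00°
|D| = √(25² + 25²) ≈ 35.355, ∠D ≈ 45.00°
|G| = 1 / 35.355 ≈ 0.028285

0.0283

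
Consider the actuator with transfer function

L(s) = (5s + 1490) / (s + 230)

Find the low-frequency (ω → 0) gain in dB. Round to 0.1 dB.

L(0) = 1490 / 230 ≈ 6.4783
20 log₁₀(6.4783) ≈ 16.23 dB

16.2 dB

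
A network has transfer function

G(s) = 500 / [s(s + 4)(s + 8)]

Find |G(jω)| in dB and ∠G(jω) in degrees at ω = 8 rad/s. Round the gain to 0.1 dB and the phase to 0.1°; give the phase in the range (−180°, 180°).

At s = jω = j8:
pole (s+4): 4 + j8 → |·| = √(4²+8²) = √80 ≈ 8.9443, ∠ = arctan(8/4) ≈ 63.43°
pole (s+8): 8 + j8 → |·| = √(8²+8²) = √128 ≈ 11.314, ∠ = arctan(8/8) ≈ 45.00°
pole at origin: |s| = 8, ∠ = 90.00° (in denominator)
|G| = 500 / 809.57 ≈ 0.61761
Gain = 20 log₁₀(0.61761) ≈ -4.19 dB
∠G = 0.00° − 198.43° = -198.43° ≡ 161.57° (principal value)

-4.2 dB, 161.6°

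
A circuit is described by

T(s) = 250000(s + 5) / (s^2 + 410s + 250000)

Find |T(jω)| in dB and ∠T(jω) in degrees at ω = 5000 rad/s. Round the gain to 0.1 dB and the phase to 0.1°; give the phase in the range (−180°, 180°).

34.0 dB, -85.3°

At s = jω = j5000:
zero (s+5): 5 + j5000 → |·| = √(5²+5000²) = √25000025 ≈ 5000, ∠ = arctan(5000/5) ≈ 89.94°
quadratic: (j5000)² + 410·j5000 + 250000 = -24750000 + j2050000 → |·| ≈ 2.4835e+07, ∠ ≈ 175.27°
|T| = 250000 · 5000 / 2.4835e+07 ≈ 50.332
Gain = 20 log₁₀(50.332) ≈ 34.04 dB
∠T = 89.94° − 175.27° = -85.33°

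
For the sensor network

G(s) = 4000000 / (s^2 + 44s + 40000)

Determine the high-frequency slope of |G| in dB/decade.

-40 dB/decade

Each pole contributes −20 dB/decade at high frequency; each zero contributes +20 dB/decade.
Net: 0 zero(s) − 2 pole(s) → -40 dB/decade.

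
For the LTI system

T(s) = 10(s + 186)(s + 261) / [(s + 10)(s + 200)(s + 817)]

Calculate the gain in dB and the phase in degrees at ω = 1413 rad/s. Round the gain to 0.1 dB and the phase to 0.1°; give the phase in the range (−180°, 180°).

At s = jω = j1413:
zero (s+186): 186 + j1413 → |·| = √(186²+1413²) = √2031165 ≈ 1425.2, ∠ = arctan(1413/186) ≈ 82.50°
zero (s+261): 261 + j1413 → |·| = √(261²+1413²) = √2064690 ≈ 1436.9, ∠ = arctan(1413/261) ≈ 79.53°
pole (s+10): 10 + j1413 → |·| = √(10²+1413²) = √1996669 ≈ 1413, ∠ = arctan(1413/10) ≈ 89.59°
pole (s+200): 200 + j1413 → |·| = √(200²+1413²) = √2036569 ≈ 1427.1, ∠ = arctan(1413/200) ≈ 81.94°
pole (s+817): 817 + j1413 → |·| = √(817²+1413²) = √2664058 ≈ 1632.2, ∠ = arctan(1413/817) ≈ 59.96°
|T| = 10 · 2.0479e+06 / 3.2913e+09 ≈ 0.0062222
Gain = 20 log₁₀(0.0062222) ≈ -44.12 dB
∠T = 162.03° − 231.49° = -69.46°

-44.1 dB, -69.5°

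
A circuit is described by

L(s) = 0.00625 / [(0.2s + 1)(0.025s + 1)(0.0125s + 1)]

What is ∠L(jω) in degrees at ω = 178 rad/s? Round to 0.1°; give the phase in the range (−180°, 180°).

At ω = 178 rad/s:
pole (1 + j178·0.2) = 1 + j35.6 → |·| ≈ 35.614, ∠ ≈ 88.39°
pole (1 + j178·0.025) = 1 + j4.45 → |·| ≈ 4.561, ∠ ≈ 77.33°
pole (1 + j178·0.0125) = 1 + j2.225 → |·| ≈ 2.4394, ∠ ≈ 65.80°
∠L = (0°) − (88.39° + 77.33° + 65.80°) = -231.52° ≡ 128.48° (principal value)

128.5°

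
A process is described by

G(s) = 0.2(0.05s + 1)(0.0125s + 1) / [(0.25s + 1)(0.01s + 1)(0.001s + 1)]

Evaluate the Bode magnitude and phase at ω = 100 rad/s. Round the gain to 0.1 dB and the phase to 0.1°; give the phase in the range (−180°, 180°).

At ω = 100 rad/s:
zero (1 + j100·0.05) = 1 + j5 → |·| ≈ 5.099, ∠ ≈ 78.69°
zero (1 + j100·0.0125) = 1 + j1.25 → |·| ≈ 1.6008, ∠ ≈ 51.34°
pole (1 + j100·0.25) = 1 + j25 → |·| ≈ 25.02, ∠ ≈ 87.71°
pole (1 + j100·0.01) = 1 + j1 → |·| ≈ 1.4142, ∠ ≈ 45.00°
pole (1 + j100·0.001) = 1 + j0.1 → |·| ≈ 1.005, ∠ ≈ 5.71°
|G| = 0.2 · 5.099 · 1.6008 / (25.02 · 1.4142 · 1.005) ≈ 0.045908
Gain = 20 log₁₀(0.045908) ≈ -26.76 dB
∠G = (78.69° + 51.34°) − (87.71° + 45.00° + 5.71°) = -8.39°

-26.8 dB, -8.4°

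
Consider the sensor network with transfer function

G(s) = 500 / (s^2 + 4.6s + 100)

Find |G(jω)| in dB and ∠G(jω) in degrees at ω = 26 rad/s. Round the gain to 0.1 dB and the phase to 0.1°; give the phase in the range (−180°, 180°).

At s = jω = j26:
quadratic: (j26)² + 4.6·j26 + 100 = -576 + j119.6 → |·| ≈ 588.29, ∠ ≈ 168.27°
|G| = 500 / 588.29 ≈ 0.84992
Gain = 20 log₁₀(0.84992) ≈ -1.41 dB
∠G = 0.00° − 168.27° = -168.27°

-1.4 dB, -168.3°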